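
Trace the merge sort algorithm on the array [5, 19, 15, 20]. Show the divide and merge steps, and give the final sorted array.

Merge sort trace:

Split: [5, 19, 15, 20] -> [5, 19] and [15, 20]
  Split: [5, 19] -> [5] and [19]
  Merge: [5] + [19] -> [5, 19]
  Split: [15, 20] -> [15] and [20]
  Merge: [15] + [20] -> [15, 20]
Merge: [5, 19] + [15, 20] -> [5, 15, 19, 20]

Final sorted array: [5, 15, 19, 20]

The merge sort proceeds by recursively splitting the array and merging sorted halves.
After all merges, the sorted array is [5, 15, 19, 20].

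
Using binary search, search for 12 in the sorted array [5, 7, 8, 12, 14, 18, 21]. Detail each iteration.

Binary search for 12 in [5, 7, 8, 12, 14, 18, 21]:

lo=0, hi=6, mid=3, arr[mid]=12 -> Found target at index 3!

Binary search finds 12 at index 3 after 1 comparisons. The search repeatedly halves the search space by comparing with the middle element.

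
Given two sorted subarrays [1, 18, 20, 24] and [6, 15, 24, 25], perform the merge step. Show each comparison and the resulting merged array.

Merging process:

Compare 1 vs 6: take 1 from left. Merged: [1]
Compare 18 vs 6: take 6 from right. Merged: [1, 6]
Compare 18 vs 15: take 15 from right. Merged: [1, 6, 15]
Compare 18 vs 24: take 18 from left. Merged: [1, 6, 15, 18]
Compare 20 vs 24: take 20 from left. Merged: [1, 6, 15, 18, 20]
Compare 24 vs 24: take 24 from left. Merged: [1, 6, 15, 18, 20, 24]
Append remaining from right: [24, 25]. Merged: [1, 6, 15, 18, 20, 24, 24, 25]

Final merged array: [1, 6, 15, 18, 20, 24, 24, 25]
Total comparisons: 6

The merged array is [1, 6, 15, 18, 20, 24, 24, 25], requiring 6 comparisons. The merge step runs in O(n) time where n is the total number of elements.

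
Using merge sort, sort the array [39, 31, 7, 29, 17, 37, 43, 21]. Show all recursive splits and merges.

Merge sort trace:

Split: [39, 31, 7, 29, 17, 37, 43, 21] -> [39, 31, 7, 29] and [17, 37, 43, 21]
  Split: [39, 31, 7, 29] -> [39, 31] and [7, 29]
    Split: [39, 31] -> [39] and [31]
    Merge: [39] + [31] -> [31, 39]
    Split: [7, 29] -> [7] and [29]
    Merge: [7] + [29] -> [7, 29]
  Merge: [31, 39] + [7, 29] -> [7, 29, 31, 39]
  Split: [17, 37, 43, 21] -> [17, 37] and [43, 21]
    Split: [17, 37] -> [17] and [37]
    Merge: [17] + [37] -> [17, 37]
    Split: [43, 21] -> [43] and [21]
    Merge: [43] + [21] -> [21, 43]
  Merge: [17, 37] + [21, 43] -> [17, 21, 37, 43]
Merge: [7, 29, 31, 39] + [17, 21, 37, 43] -> [7, 17, 21, 29, 31, 37, 39, 43]

Final sorted array: [7, 17, 21, 29, 31, 37, 39, 43]

The merge sort proceeds by recursively splitting the array and merging sorted halves.
After all merges, the sorted array is [7, 17, 21, 29, 31, 37, 39, 43].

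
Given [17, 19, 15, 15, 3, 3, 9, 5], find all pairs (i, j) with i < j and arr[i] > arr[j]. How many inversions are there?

Finding inversions in [17, 19, 15, 15, 3, 3, 9, 5]:

(0, 2): arr[0]=17 > arr[2]=15
(0, 3): arr[0]=17 > arr[3]=15
(0, 4): arr[0]=17 > arr[4]=3
(0, 5): arr[0]=17 > arr[5]=3
(0, 6): arr[0]=17 > arr[6]=9
(0, 7): arr[0]=17 > arr[7]=5
(1, 2): arr[1]=19 > arr[2]=15
(1, 3): arr[1]=19 > arr[3]=15
(1, 4): arr[1]=19 > arr[4]=3
(1, 5): arr[1]=19 > arr[5]=3
(1, 6): arr[1]=19 > arr[6]=9
(1, 7): arr[1]=19 > arr[7]=5
(2, 4): arr[2]=15 > arr[4]=3
(2, 5): arr[2]=15 > arr[5]=3
(2, 6): arr[2]=15 > arr[6]=9
(2, 7): arr[2]=15 > arr[7]=5
(3, 4): arr[3]=15 > arr[4]=3
(3, 5): arr[3]=15 > arr[5]=3
(3, 6): arr[3]=15 > arr[6]=9
(3, 7): arr[3]=15 > arr[7]=5
(6, 7): arr[6]=9 > arr[7]=5

Total inversions: 21

The array has 21 inversion(s): (0,2), (0,3), (0,4), (0,5), (0,6), (0,7), (1,2), (1,3), (1,4), (1,5), (1,6), (1,7), (2,4), (2,5), (2,6), (2,7), (3,4), (3,5), (3,6), (3,7), (6,7). Each pair (i,j) satisfies i < j and arr[i] > arr[j].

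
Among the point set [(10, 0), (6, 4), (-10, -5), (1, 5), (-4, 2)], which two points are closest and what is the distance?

Computing all pairwise distances among 5 points:

d((10, 0), (6, 4)) = 5.6569
d((10, 0), (-10, -5)) = 20.6155
d((10, 0), (1, 5)) = 10.2956
d((10, 0), (-4, 2)) = 14.1421
d((6, 4), (-10, -5)) = 18.3576
d((6, 4), (1, 5)) = 5.099 <-- minimum
d((6, 4), (-4, 2)) = 10.198
d((-10, -5), (1, 5)) = 14.8661
d((-10, -5), (-4, 2)) = 9.2195
d((1, 5), (-4, 2)) = 5.831

Closest pair: (6, 4) and (1, 5) with distance 5.099

The closest pair is (6, 4) and (1, 5) with Euclidean distance 5.099. For 5 points, brute-force pairwise comparison is shown above. For large n, the divide-and-conquer algorithm (sort by x, recurse on halves, check the dividing strip) achieves O(n log n).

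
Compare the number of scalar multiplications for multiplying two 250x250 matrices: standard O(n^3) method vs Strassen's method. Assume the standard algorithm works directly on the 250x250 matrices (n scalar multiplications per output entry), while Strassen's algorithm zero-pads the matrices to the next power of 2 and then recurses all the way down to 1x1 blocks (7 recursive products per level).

Matrix multiplication for 250x250 matrices:

Strassen's algorithm requires power-of-2 dimensions. Pad 250x250 to 256x256 (next power of 2).

Standard algorithm: 250^3 = 15625000 multiplications
Strassen's algorithm: 7^(log2(256)) = 7^8 = 5764801 multiplications
Savings: 15625000 - 5764801 = 9860199 multiplications

Standard: 15625000 multiplications (250^3). Strassen: 5764801 multiplications (7^8, after padding to 256x256). Strassen reduces 8 recursive multiplications to 7 at each level.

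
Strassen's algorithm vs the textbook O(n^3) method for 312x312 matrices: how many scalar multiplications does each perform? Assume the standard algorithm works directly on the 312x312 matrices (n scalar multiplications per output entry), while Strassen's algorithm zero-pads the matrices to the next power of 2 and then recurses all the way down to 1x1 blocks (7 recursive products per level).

Matrix multiplication for 312x312 matrices:

Strassen's algorithm requires power-of-2 dimensions. Pad 312x312 to 512x512 (next power of 2).

Standard algorithm: 312^3 = 30371328 multiplications
Strassen's algorithm: 7^(log2(512)) = 7^9 = 40353607 multiplications
Difference: 30371328 - 40353607 = -9982279 (Strassen uses MORE here due to padding overhead — for small or just-over-power-of-2 n, padding can outweigh the per-level savings)

Standard: 30371328 multiplications (312^3). Strassen: 40353607 multiplications (7^9, after padding to 512x512). Strassen reduces 8 recursive multiplications to 7 at each level.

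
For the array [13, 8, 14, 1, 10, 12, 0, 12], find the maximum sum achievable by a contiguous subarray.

Using Kadane's algorithm on [13, 8, 14, 1, 10, 12, 0, 12]:

Scanning through the array:
Position 1 (value 8): max_ending_here = 21, max_so_far = 21
Position 2 (value 14): max_ending_here = 35, max_so_far = 35
Position 3 (value 1): max_ending_here = 36, max_so_far = 36
Position 4 (value 10): max_ending_here = 46, max_so_far = 46
Position 5 (value 12): max_ending_here = 58, max_so_far = 58
Position 6 (value 0): max_ending_here = 58, max_so_far = 58
Position 7 (value 12): max_ending_here = 70, max_so_far = 70

Maximum subarray: [13, 8, 14, 1, 10, 12, 0, 12]
Maximum sum: 70

The maximum subarray is [13, 8, 14, 1, 10, 12, 0, 12] with sum 70. This subarray runs from index 0 to index 7.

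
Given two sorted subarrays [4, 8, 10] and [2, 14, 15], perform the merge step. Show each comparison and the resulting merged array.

Merging process:

Compare 4 vs 2: take 2 from right. Merged: [2]
Compare 4 vs 14: take 4 from left. Merged: [2, 4]
Compare 8 vs 14: take 8 from left. Merged: [2, 4, 8]
Compare 10 vs 14: take 10 from left. Merged: [2, 4, 8, 10]
Append remaining from right: [14, 15]. Merged: [2, 4, 8, 10, 14, 15]

Final merged array: [2, 4, 8, 10, 14, 15]
Total comparisons: 4

The merged array is [2, 4, 8, 10, 14, 15], requiring 4 comparisons. The merge step runs in O(n) time where n is the total number of elements.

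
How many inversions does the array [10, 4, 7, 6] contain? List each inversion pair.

Finding inversions in [10, 4, 7, 6]:

(0, 1): arr[0]=10 > arr[1]=4
(0, 2): arr[0]=10 > arr[2]=7
(0, 3): arr[0]=10 > arr[3]=6
(2, 3): arr[2]=7 > arr[3]=6

Total inversions: 4

The array has 4 inversion(s): (0,1), (0,2), (0,3), (2,3). Each pair (i,j) satisfies i < j and arr[i] > arr[j].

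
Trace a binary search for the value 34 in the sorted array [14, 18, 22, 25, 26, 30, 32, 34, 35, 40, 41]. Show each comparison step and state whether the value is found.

Binary search for 34 in [14, 18, 22, 25, 26, 30, 32, 34, 35, 40, 41]:

lo=0, hi=10, mid=5, arr[mid]=30 -> 30 < 34, search right half
lo=6, hi=10, mid=8, arr[mid]=35 -> 35 > 34, search left half
lo=6, hi=7, mid=6, arr[mid]=32 -> 32 < 34, search right half
lo=7, hi=7, mid=7, arr[mid]=34 -> Found target at index 7!

Binary search finds 34 at index 7 after 4 comparisons. The search repeatedly halves the search space by comparing with the middle element.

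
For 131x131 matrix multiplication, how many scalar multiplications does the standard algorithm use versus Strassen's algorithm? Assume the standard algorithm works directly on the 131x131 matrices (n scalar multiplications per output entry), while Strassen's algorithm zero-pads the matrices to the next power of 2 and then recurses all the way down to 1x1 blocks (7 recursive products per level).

Matrix multiplication for 131x131 matrices:

Strassen's algorithm requires power-of-2 dimensions. Pad 131x131 to 256x256 (next power of 2).

Standard algorithm: 131^3 = 2248091 multiplications
Strassen's algorithm: 7^(log2(256)) = 7^8 = 5764801 multiplications
Difference: 2248091 - 5764801 = -3516710 (Strassen uses MORE here due to padding overhead — for small or just-over-power-of-2 n, padding can outweigh the per-level savings)

Standard: 2248091 multiplications (131^3). Strassen: 5764801 multiplications (7^8, after padding to 256x256). Strassen reduces 8 recursive multiplications to 7 at each level.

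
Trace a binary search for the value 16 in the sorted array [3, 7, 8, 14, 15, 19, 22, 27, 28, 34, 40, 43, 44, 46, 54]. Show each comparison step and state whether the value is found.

Binary search for 16 in [3, 7, 8, 14, 15, 19, 22, 27, 28, 34, 40, 43, 44, 46, 54]:

lo=0, hi=14, mid=7, arr[mid]=27 -> 27 > 16, search left half
lo=0, hi=6, mid=3, arr[mid]=14 -> 14 < 16, search right half
lo=4, hi=6, mid=5, arr[mid]=19 -> 19 > 16, search left half
lo=4, hi=4, mid=4, arr[mid]=15 -> 15 < 16, search right half
lo=5 > hi=4, target 16 not found

Binary search determines that 16 is not in the array after 4 comparisons. The search space was exhausted without finding the target.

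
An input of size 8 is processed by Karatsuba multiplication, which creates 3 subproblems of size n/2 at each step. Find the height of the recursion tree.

For divide and conquer with division factor 2:

Problem sizes at each level:
Level 0: 8
Level 1: 4
Level 2: 2
Level 3: 1

The root is level 0 and the size-1 base case is level 3 (the tree spans levels 0 through 3, i.e. 4 levels counting the root), so the depth is the number of divisions: log_2(8) = 3

The recursion tree depth is log_2(8) = 3. At each level, the problem size is divided by 2, so it takes 3 divisions to reduce to a base case of size 1. The algorithm makes 3 recursive calls at each level.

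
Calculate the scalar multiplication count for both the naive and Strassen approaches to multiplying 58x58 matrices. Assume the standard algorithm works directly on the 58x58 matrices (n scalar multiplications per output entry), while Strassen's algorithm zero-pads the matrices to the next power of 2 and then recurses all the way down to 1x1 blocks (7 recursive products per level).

Matrix multiplication for 58x58 matrices:

Strassen's algorithm requires power-of-2 dimensions. Pad 58x58 to 64x64 (next power of 2).

Standard algorithm: 58^3 = 195112 multiplications
Strassen's algorithm: 7^(log2(64)) = 7^6 = 117649 multiplications
Savings: 195112 - 117649 = 77463 multiplications

Standard: 195112 multiplications (58^3). Strassen: 117649 multiplications (7^6, after padding to 64x64). Strassen reduces 8 recursive multiplications to 7 at each level.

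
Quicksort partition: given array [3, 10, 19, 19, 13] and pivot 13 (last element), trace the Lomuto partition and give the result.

Lomuto partition with pivot = 13:

Initial array: [3, 10, 19, 19, 13]

arr[0]=3 <= 13: swap with position 0, array becomes [3, 10, 19, 19, 13]
arr[1]=10 <= 13: swap with position 1, array becomes [3, 10, 19, 19, 13]
arr[2]=19 > 13: no swap
arr[3]=19 > 13: no swap

Place pivot at position 2: [3, 10, 13, 19, 19]
Pivot position: 2

After partitioning with pivot 13, the array becomes [3, 10, 13, 19, 19]. The pivot is placed at index 2. All elements to the left of the pivot are <= 13, and all elements to the right are > 13.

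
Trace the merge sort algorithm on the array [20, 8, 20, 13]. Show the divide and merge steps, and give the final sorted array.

Merge sort trace:

Split: [20, 8, 20, 13] -> [20, 8] and [20, 13]
  Split: [20, 8] -> [20] and [8]
  Merge: [20] + [8] -> [8, 20]
  Split: [20, 13] -> [20] and [13]
  Merge: [20] + [13] -> [13, 20]
Merge: [8, 20] + [13, 20] -> [8, 13, 20, 20]

Final sorted array: [8, 13, 20, 20]

The merge sort proceeds by recursively splitting the array and merging sorted halves.
After all merges, the sorted array is [8, 13, 20, 20].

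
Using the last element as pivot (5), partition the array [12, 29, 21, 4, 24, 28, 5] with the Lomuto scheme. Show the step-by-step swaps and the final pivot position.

Lomuto partition with pivot = 5:

Initial array: [12, 29, 21, 4, 24, 28, 5]

arr[0]=12 > 5: no swap
arr[1]=29 > 5: no swap
arr[2]=21 > 5: no swap
arr[3]=4 <= 5: swap with position 0, array becomes [4, 29, 21, 12, 24, 28, 5]
arr[4]=24 > 5: no swap
arr[5]=28 > 5: no swap

Place pivot at position 1: [4, 5, 21, 12, 24, 28, 29]
Pivot position: 1

After partitioning with pivot 5, the array becomes [4, 5, 21, 12, 24, 28, 29]. The pivot is placed at index 1. All elements to the left of the pivot are <= 5, and all elements to the right are > 5.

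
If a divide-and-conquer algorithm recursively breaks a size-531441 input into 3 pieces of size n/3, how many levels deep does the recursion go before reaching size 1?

For divide and conquer with division factor 3:

Problem sizes at each level:
Level 0: 531441
Level 1: 177147
Level 2: 59049
Level 3: 19683
Level 4: 6561
Level 5: 2187
Level 6: 729
Level 7: 243
Level 8: 81
Level 9: 27
Level 10: 9
Level 11: 3
Level 12: 1

The root is level 0 and the size-1 base case is level 12 (the tree spans levels 0 through 12, i.e. 13 levels counting the root), so the depth is the number of divisions: log_3(531441) = 12

The recursion tree depth is log_3(531441) = 12. At each level, the problem size is divided by 3, so it takes 12 divisions to reduce to a base case of size 1. The algorithm makes 3 recursive calls at each level.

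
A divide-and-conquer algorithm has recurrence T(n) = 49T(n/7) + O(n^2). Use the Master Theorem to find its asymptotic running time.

Master Theorem for T(n) = 49T(n/7) + O(n^2):

a = 49, b = 7, c = 2
log_b(a) = log_7(49) = 2.0000

Case 2: c = 2 = log_7(49) = 2.0000
T(n) = O(n^2 log n) = O(n^2 log n)

For T(n) = 49T(n/7) + O(n^2): log_7(49) = 2.0000. This is Case 2 of the Master Theorem (c = log_b(a), equal work at all levels), giving O(n^2 log n).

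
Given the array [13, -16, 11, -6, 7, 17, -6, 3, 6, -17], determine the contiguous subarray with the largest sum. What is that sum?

Using Kadane's algorithm on [13, -16, 11, -6, 7, 17, -6, 3, 6, -17]:

Scanning through the array:
Position 1 (value -16): max_ending_here = -3, max_so_far = 13
Position 2 (value 11): max_ending_here = 11, max_so_far = 13
Position 3 (value -6): max_ending_here = 5, max_so_far = 13
Position 4 (value 7): max_ending_here = 12, max_so_far = 13
Position 5 (value 17): max_ending_here = 29, max_so_far = 29
Position 6 (value -6): max_ending_here = 23, max_so_far = 29
Position 7 (value 3): max_ending_here = 26, max_so_far = 29
Position 8 (value 6): max_ending_here = 32, max_so_far = 32
Position 9 (value -17): max_ending_here = 15, max_so_far = 32

Maximum subarray: [11, -6, 7, 17, -6, 3, 6]
Maximum sum: 32

The maximum subarray is [11, -6, 7, 17, -6, 3, 6] with sum 32. This subarray runs from index 2 to index 8.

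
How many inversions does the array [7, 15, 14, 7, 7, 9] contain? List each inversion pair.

Finding inversions in [7, 15, 14, 7, 7, 9]:

(1, 2): arr[1]=15 > arr[2]=14
(1, 3): arr[1]=15 > arr[3]=7
(1, 4): arr[1]=15 > arr[4]=7
(1, 5): arr[1]=15 > arr[5]=9
(2, 3): arr[2]=14 > arr[3]=7
(2, 4): arr[2]=14 > arr[4]=7
(2, 5): arr[2]=14 > arr[5]=9

Total inversions: 7

The array has 7 inversion(s): (1,2), (1,3), (1,4), (1,5), (2,3), (2,4), (2,5). Each pair (i,j) satisfies i < j and arr[i] > arr[j].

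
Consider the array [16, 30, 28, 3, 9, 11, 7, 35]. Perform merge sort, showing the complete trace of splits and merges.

Merge sort trace:

Split: [16, 30, 28, 3, 9, 11, 7, 35] -> [16, 30, 28, 3] and [9, 11, 7, 35]
  Split: [16, 30, 28, 3] -> [16, 30] and [28, 3]
    Split: [16, 30] -> [16] and [30]
    Merge: [16] + [30] -> [16, 30]
    Split: [28, 3] -> [28] and [3]
    Merge: [28] + [3] -> [3, 28]
  Merge: [16, 30] + [3, 28] -> [3, 16, 28, 30]
  Split: [9, 11, 7, 35] -> [9, 11] and [7, 35]
    Split: [9, 11] -> [9] and [11]
    Merge: [9] + [11] -> [9, 11]
    Split: [7, 35] -> [7] and [35]
    Merge: [7] + [35] -> [7, 35]
  Merge: [9, 11] + [7, 35] -> [7, 9, 11, 35]
Merge: [3, 16, 28, 30] + [7, 9, 11, 35] -> [3, 7, 9, 11, 16, 28, 30, 35]

Final sorted array: [3, 7, 9, 11, 16, 28, 30, 35]

The merge sort proceeds by recursively splitting the array and merging sorted halves.
After all merges, the sorted array is [3, 7, 9, 11, 16, 28, 30, 35].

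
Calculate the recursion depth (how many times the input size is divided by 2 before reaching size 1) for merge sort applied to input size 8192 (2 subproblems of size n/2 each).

For divide and conquer with division factor 2:

Problem sizes at each level:
Level 0: 8192
Level 1: 4096
Level 2: 2048
Level 3: 1024
Level 4: 512
Level 5: 256
Level 6: 128
Level 7: 64
Level 8: 32
Level 9: 16
Level 10: 8
Level 11: 4
Level 12: 2
Level 13: 1

The root is level 0 and the size-1 base case is level 13 (the tree spans levels 0 through 13, i.e. 14 levels counting the root), so the depth is the number of divisions: log_2(8192) = 13

The recursion tree depth is log_2(8192) = 13. At each level, the problem size is divided by 2, so it takes 13 divisions to reduce to a base case of size 1. The algorithm makes 2 recursive calls at each level.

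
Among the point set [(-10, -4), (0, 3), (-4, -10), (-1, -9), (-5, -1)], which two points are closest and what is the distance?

Computing all pairwise distances among 5 points:

d((-10, -4), (0, 3)) = 12.2066
d((-10, -4), (-4, -10)) = 8.4853
d((-10, -4), (-1, -9)) = 10.2956
d((-10, -4), (-5, -1)) = 5.831
d((0, 3), (-4, -10)) = 13.6015
d((0, 3), (-1, -9)) = 12.0416
d((0, 3), (-5, -1)) = 6.4031
d((-4, -10), (-1, -9)) = 3.1623 <-- minimum
d((-4, -10), (-5, -1)) = 9.0554
d((-1, -9), (-5, -1)) = 8.9443

Closest pair: (-4, -10) and (-1, -9) with distance 3.1623

The closest pair is (-4, -10) and (-1, -9) with Euclidean distance 3.1623. For 5 points, brute-force pairwise comparison is shown above. For large n, the divide-and-conquer algorithm (sort by x, recurse on halves, check the dividing strip) achieves O(n log n).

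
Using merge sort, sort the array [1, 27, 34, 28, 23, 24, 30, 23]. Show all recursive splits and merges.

Merge sort trace:

Split: [1, 27, 34, 28, 23, 24, 30, 23] -> [1, 27, 34, 28] and [23, 24, 30, 23]
  Split: [1, 27, 34, 28] -> [1, 27] and [34, 28]
    Split: [1, 27] -> [1] and [27]
    Merge: [1] + [27] -> [1, 27]
    Split: [34, 28] -> [34] and [28]
    Merge: [34] + [28] -> [28, 34]
  Merge: [1, 27] + [28, 34] -> [1, 27, 28, 34]
  Split: [23, 24, 30, 23] -> [23, 24] and [30, 23]
    Split: [23, 24] -> [23] and [24]
    Merge: [23] + [24] -> [23, 24]
    Split: [30, 23] -> [30] and [23]
    Merge: [30] + [23] -> [23, 30]
  Merge: [23, 24] + [23, 30] -> [23, 23, 24, 30]
Merge: [1, 27, 28, 34] + [23, 23, 24, 30] -> [1, 23, 23, 24, 27, 28, 30, 34]

Final sorted array: [1, 23, 23, 24, 27, 28, 30, 34]

The merge sort proceeds by recursively splitting the array and merging sorted halves.
After all merges, the sorted array is [1, 23, 23, 24, 27, 28, 30, 34].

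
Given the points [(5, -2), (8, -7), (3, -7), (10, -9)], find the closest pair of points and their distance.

Computing all pairwise distances among 4 points:

d((5, -2), (8, -7)) = 5.831
d((5, -2), (3, -7)) = 5.3852
d((5, -2), (10, -9)) = 8.6023
d((8, -7), (3, -7)) = 5.0
d((8, -7), (10, -9)) = 2.8284 <-- minimum
d((3, -7), (10, -9)) = 7.2801

Closest pair: (8, -7) and (10, -9) with distance 2.8284

The closest pair is (8, -7) and (10, -9) with Euclidean distance 2.8284. For 4 points, brute-force pairwise comparison is shown above. For large n, the divide-and-conquer algorithm (sort by x, recurse on halves, check the dividing strip) achieves O(n log n).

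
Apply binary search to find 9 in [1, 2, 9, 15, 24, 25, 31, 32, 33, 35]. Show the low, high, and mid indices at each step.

Binary search for 9 in [1, 2, 9, 15, 24, 25, 31, 32, 33, 35]:

lo=0, hi=9, mid=4, arr[mid]=24 -> 24 > 9, search left half
lo=0, hi=3, mid=1, arr[mid]=2 -> 2 < 9, search right half
lo=2, hi=3, mid=2, arr[mid]=9 -> Found target at index 2!

Binary search finds 9 at index 2 after 3 comparisons. The search repeatedly halves the search space by comparing with the middle element.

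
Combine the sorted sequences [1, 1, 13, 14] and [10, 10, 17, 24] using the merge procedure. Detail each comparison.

Merging process:

Compare 1 vs 10: take 1 from left. Merged: [1]
Compare 1 vs 10: take 1 from left. Merged: [1, 1]
Compare 13 vs 10: take 10 from right. Merged: [1, 1, 10]
Compare 13 vs 10: take 10 from right. Merged: [1, 1, 10, 10]
Compare 13 vs 17: take 13 from left. Merged: [1, 1, 10, 10, 13]
Compare 14 vs 17: take 14 from left. Merged: [1, 1, 10, 10, 13, 14]
Append remaining from right: [17, 24]. Merged: [1, 1, 10, 10, 13, 14, 17, 24]

Final merged array: [1, 1, 10, 10, 13, 14, 17, 24]
Total comparisons: 6

The merged array is [1, 1, 10, 10, 13, 14, 17, 24], requiring 6 comparisons. The merge step runs in O(n) time where n is the total number of elements.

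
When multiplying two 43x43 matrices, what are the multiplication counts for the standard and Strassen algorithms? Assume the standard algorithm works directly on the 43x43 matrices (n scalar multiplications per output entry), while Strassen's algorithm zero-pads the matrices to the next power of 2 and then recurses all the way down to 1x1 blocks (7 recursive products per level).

Matrix multiplication for 43x43 matrices:

Strassen's algorithm requires power-of-2 dimensions. Pad 43x43 to 64x64 (next power of 2).

Standard algorithm: 43^3 = 79507 multiplications
Strassen's algorithm: 7^(log2(64)) = 7^6 = 117649 multiplications
Difference: 79507 - 117649 = -38142 (Strassen uses MORE here due to padding overhead — for small or just-over-power-of-2 n, padding can outweigh the per-level savings)

Standard: 79507 multiplications (43^3). Strassen: 117649 multiplications (7^6, after padding to 64x64). Strassen reduces 8 recursive multiplications to 7 at each level.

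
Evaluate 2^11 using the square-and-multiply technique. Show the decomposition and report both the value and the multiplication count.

Computing 2^11 by squaring (build up from 2^1; each line after the first costs one multiplication):

2^1 = 2
2^2 = (2^1)^2 = 2^2 = 4
2^4 = (2^2)^2 = 4^2 = 16
2^5 = 2 * 2^4 = 2 * 16 = 32
2^10 = (2^5)^2 = 32^2 = 1024
2^11 = 2 * 2^10 = 2 * 1024 = 2048

Result: 2048
Multiplications needed: 5 (5 lines after 2^1)

2^11 = 2048. Using exponentiation by squaring, this requires 5 multiplications. The key idea: if the exponent is even, square the half-power; if odd, multiply by the base once.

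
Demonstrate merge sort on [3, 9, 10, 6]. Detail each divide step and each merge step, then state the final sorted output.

Merge sort trace:

Split: [3, 9, 10, 6] -> [3, 9] and [10, 6]
  Split: [3, 9] -> [3] and [9]
  Merge: [3] + [9] -> [3, 9]
  Split: [10, 6] -> [10] and [6]
  Merge: [10] + [6] -> [6, 10]
Merge: [3, 9] + [6, 10] -> [3, 6, 9, 10]

Final sorted array: [3, 6, 9, 10]

The merge sort proceeds by recursively splitting the array and merging sorted halves.
After all merges, the sorted array is [3, 6, 9, 10].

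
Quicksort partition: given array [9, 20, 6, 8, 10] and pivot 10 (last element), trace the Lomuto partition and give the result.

Lomuto partition with pivot = 10:

Initial array: [9, 20, 6, 8, 10]

arr[0]=9 <= 10: swap with position 0, array becomes [9, 20, 6, 8, 10]
arr[1]=20 > 10: no swap
arr[2]=6 <= 10: swap with position 1, array becomes [9, 6, 20, 8, 10]
arr[3]=8 <= 10: swap with position 2, array becomes [9, 6, 8, 20, 10]

Place pivot at position 3: [9, 6, 8, 10, 20]
Pivot position: 3

After partitioning with pivot 10, the array becomes [9, 6, 8, 10, 20]. The pivot is placed at index 3. All elements to the left of the pivot are <= 10, and all elements to the right are > 10.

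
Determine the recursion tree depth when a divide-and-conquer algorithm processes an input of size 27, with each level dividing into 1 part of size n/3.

For divide and conquer with division factor 3:

Problem sizes at each level:
Level 0: 27
Level 1: 9
Level 2: 3
Level 3: 1

The root is level 0 and the size-1 base case is level 3 (the tree spans levels 0 through 3, i.e. 4 levels counting the root), so the depth is the number of divisions: log_3(27) = 3

The recursion tree depth is log_3(27) = 3. At each level, the problem size is divided by 3, so it takes 3 divisions to reduce to a base case of size 1. The algorithm makes 1 recursive call at each level.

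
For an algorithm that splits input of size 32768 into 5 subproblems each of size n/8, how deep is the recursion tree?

For divide and conquer with division factor 8:

Problem sizes at each level:
Level 0: 32768
Level 1: 4096
Level 2: 512
Level 3: 64
Level 4: 8
Level 5: 1

The root is level 0 and the size-1 base case is level 5 (the tree spans levels 0 through 5, i.e. 6 levels counting the root), so the depth is the number of divisions: log_8(32768) = 5

The recursion tree depth is log_8(32768) = 5. At each level, the problem size is divided by 8, so it takes 5 divisions to reduce to a base case of size 1. The algorithm makes 5 recursive calls at each level.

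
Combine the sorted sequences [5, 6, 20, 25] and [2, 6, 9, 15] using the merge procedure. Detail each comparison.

Merging process:

Compare 5 vs 2: take 2 from right. Merged: [2]
Compare 5 vs 6: take 5 from left. Merged: [2, 5]
Compare 6 vs 6: take 6 from left. Merged: [2, 5, 6]
Compare 20 vs 6: take 6 from right. Merged: [2, 5, 6, 6]
Compare 20 vs 9: take 9 from right. Merged: [2, 5, 6, 6, 9]
Compare 20 vs 15: take 15 from right. Merged: [2, 5, 6, 6, 9, 15]
Append remaining from left: [20, 25]. Merged: [2, 5, 6, 6, 9, 15, 20, 25]

Final merged array: [2, 5, 6, 6, 9, 15, 20, 25]
Total comparisons: 6

The merged array is [2, 5, 6, 6, 9, 15, 20, 25], requiring 6 comparisons. The merge step runs in O(n) time where n is the total number of elements.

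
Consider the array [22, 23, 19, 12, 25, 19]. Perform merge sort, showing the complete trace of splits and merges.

Merge sort trace:

Split: [22, 23, 19, 12, 25, 19] -> [22, 23, 19] and [12, 25, 19]
  Split: [22, 23, 19] -> [22] and [23, 19]
    Split: [23, 19] -> [23] and [19]
    Merge: [23] + [19] -> [19, 23]
  Merge: [22] + [19, 23] -> [19, 22, 23]
  Split: [12, 25, 19] -> [12] and [25, 19]
    Split: [25, 19] -> [25] and [19]
    Merge: [25] + [19] -> [19, 25]
  Merge: [12] + [19, 25] -> [12, 19, 25]
Merge: [19, 22, 23] + [12, 19, 25] -> [12, 19, 19, 22, 23, 25]

Final sorted array: [12, 19, 19, 22, 23, 25]

The merge sort proceeds by recursively splitting the array and merging sorted halves.
After all merges, the sorted array is [12, 19, 19, 22, 23, 25].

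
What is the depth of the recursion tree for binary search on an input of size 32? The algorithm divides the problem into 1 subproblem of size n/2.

For divide and conquer with division factor 2:

Problem sizes at each level:
Level 0: 32
Level 1: 16
Level 2: 8
Level 3: 4
Level 4: 2
Level 5: 1

The root is level 0 and the size-1 base case is level 5 (the tree spans levels 0 through 5, i.e. 6 levels counting the root), so the depth is the number of divisions: log_2(32) = 5

The recursion tree depth is log_2(32) = 5. At each level, the problem size is divided by 2, so it takes 5 divisions to reduce to a base case of size 1. The algorithm makes 1 recursive call at each level.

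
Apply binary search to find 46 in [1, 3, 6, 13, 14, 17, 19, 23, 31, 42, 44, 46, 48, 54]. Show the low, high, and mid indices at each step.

Binary search for 46 in [1, 3, 6, 13, 14, 17, 19, 23, 31, 42, 44, 46, 48, 54]:

lo=0, hi=13, mid=6, arr[mid]=19 -> 19 < 46, search right half
lo=7, hi=13, mid=10, arr[mid]=44 -> 44 < 46, search right half
lo=11, hi=13, mid=12, arr[mid]=48 -> 48 > 46, search left half
lo=11, hi=11, mid=11, arr[mid]=46 -> Found target at index 11!

Binary search finds 46 at index 11 after 4 comparisons. The search repeatedly halves the search space by comparing with the middle element.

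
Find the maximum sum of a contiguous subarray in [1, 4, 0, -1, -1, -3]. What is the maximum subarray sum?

Using Kadane's algorithm on [1, 4, 0, -1, -1, -3]:

Scanning through the array:
Position 1 (value 4): max_ending_here = 5, max_so_far = 5
Position 2 (value 0): max_ending_here = 5, max_so_far = 5
Position 3 (value -1): max_ending_here = 4, max_so_far = 5
Position 4 (value -1): max_ending_here = 3, max_so_far = 5
Position 5 (value -3): max_ending_here = 0, max_so_far = 5

Maximum subarray: [1, 4]
Maximum sum: 5

The maximum subarray is [1, 4] with sum 5. This subarray runs from index 0 to index 1.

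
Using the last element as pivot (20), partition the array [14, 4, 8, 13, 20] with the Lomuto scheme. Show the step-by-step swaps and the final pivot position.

Lomuto partition with pivot = 20:

Initial array: [14, 4, 8, 13, 20]

arr[0]=14 <= 20: swap with position 0, array becomes [14, 4, 8, 13, 20]
arr[1]=4 <= 20: swap with position 1, array becomes [14, 4, 8, 13, 20]
arr[2]=8 <= 20: swap with position 2, array becomes [14, 4, 8, 13, 20]
arr[3]=13 <= 20: swap with position 3, array becomes [14, 4, 8, 13, 20]

Place pivot at position 4: [14, 4, 8, 13, 20]
Pivot position: 4

After partitioning with pivot 20, the array becomes [14, 4, 8, 13, 20]. The pivot is placed at index 4. All elements to the left of the pivot are <= 20, and all elements to the right are > 20.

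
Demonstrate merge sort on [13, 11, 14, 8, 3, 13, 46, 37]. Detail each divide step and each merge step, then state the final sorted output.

Merge sort trace:

Split: [13, 11, 14, 8, 3, 13, 46, 37] -> [13, 11, 14, 8] and [3, 13, 46, 37]
  Split: [13, 11, 14, 8] -> [13, 11] and [14, 8]
    Split: [13, 11] -> [13] and [11]
    Merge: [13] + [11] -> [11, 13]
    Split: [14, 8] -> [14] and [8]
    Merge: [14] + [8] -> [8, 14]
  Merge: [11, 13] + [8, 14] -> [8, 11, 13, 14]
  Split: [3, 13, 46, 37] -> [3, 13] and [46, 37]
    Split: [3, 13] -> [3] and [13]
    Merge: [3] + [13] -> [3, 13]
    Split: [46, 37] -> [46] and [37]
    Merge: [46] + [37] -> [37, 46]
  Merge: [3, 13] + [37, 46] -> [3, 13, 37, 46]
Merge: [8, 11, 13, 14] + [3, 13, 37, 46] -> [3, 8, 11, 13, 13, 14, 37, 46]

Final sorted array: [3, 8, 11, 13, 13, 14, 37, 46]

The merge sort proceeds by recursively splitting the array and merging sorted halves.
After all merges, the sorted array is [3, 8, 11, 13, 13, 14, 37, 46].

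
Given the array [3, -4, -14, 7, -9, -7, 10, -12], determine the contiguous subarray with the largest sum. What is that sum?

Using Kadane's algorithm on [3, -4, -14, 7, -9, -7, 10, -12]:

Scanning through the array:
Position 1 (value -4): max_ending_here = -1, max_so_far = 3
Position 2 (value -14): max_ending_here = -14, max_so_far = 3
Position 3 (value 7): max_ending_here = 7, max_so_far = 7
Position 4 (value -9): max_ending_here = -2, max_so_far = 7
Position 5 (value -7): max_ending_here = -7, max_so_far = 7
Position 6 (value 10): max_ending_here = 10, max_so_far = 10
Position 7 (value -12): max_ending_here = -2, max_so_far = 10

Maximum subarray: [10]
Maximum sum: 10

The maximum subarray is [10] with sum 10. This subarray runs from index 6 to index 6.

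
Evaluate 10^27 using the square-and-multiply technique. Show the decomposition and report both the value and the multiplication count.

Computing 10^27 by squaring (build up from 10^1; each line after the first costs one multiplication):

10^1 = 10
10^2 = (10^1)^2 = 10^2 = 100
10^3 = 10 * 10^2 = 10 * 100 = 1000
10^6 = (10^3)^2 = 1000^2 = 1000000
10^12 = (10^6)^2 = 1000000^2 = 1000000000000
10^13 = 10 * 10^12 = 10 * 1000000000000 = 10000000000000
10^26 = (10^13)^2 = 10000000000000^2 = 100000000000000000000000000
10^27 = 10 * 10^26 = 10 * 100000000000000000000000000 = 1000000000000000000000000000

Result: 1000000000000000000000000000
Multiplications needed: 7 (7 lines after 10^1)

10^27 = 1000000000000000000000000000. Using exponentiation by squaring, this requires 7 multiplications. The key idea: if the exponent is even, square the half-power; if odd, multiply by the base once.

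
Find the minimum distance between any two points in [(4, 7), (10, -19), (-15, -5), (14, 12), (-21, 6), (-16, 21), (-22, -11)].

Computing all pairwise distances among 7 points:

d((4, 7), (10, -19)) = 26.6833
d((4, 7), (-15, -5)) = 22.4722
d((4, 7), (14, 12)) = 11.1803
d((4, 7), (-21, 6)) = 25.02
d((4, 7), (-16, 21)) = 24.4131
d((4, 7), (-22, -11)) = 31.6228
d((10, -19), (-15, -5)) = 28.6531
d((10, -19), (14, 12)) = 31.257
d((10, -19), (-21, 6)) = 39.8246
d((10, -19), (-16, 21)) = 47.7074
d((10, -19), (-22, -11)) = 32.9848
d((-15, -5), (14, 12)) = 33.6155
d((-15, -5), (-21, 6)) = 12.53
d((-15, -5), (-16, 21)) = 26.0192
d((-15, -5), (-22, -11)) = 9.2195 <-- minimum
d((14, 12), (-21, 6)) = 35.5106
d((14, 12), (-16, 21)) = 31.3209
d((14, 12), (-22, -11)) = 42.72
d((-21, 6), (-16, 21)) = 15.8114
d((-21, 6), (-22, -11)) = 17.0294
d((-16, 21), (-22, -11)) = 32.5576

Closest pair: (-15, -5) and (-22, -11) with distance 9.2195

The closest pair is (-15, -5) and (-22, -11) with Euclidean distance 9.2195. For 7 points, brute-force pairwise comparison is shown above. For large n, the divide-and-conquer algorithm (sort by x, recurse on halves, check the dividing strip) achieves O(n log n).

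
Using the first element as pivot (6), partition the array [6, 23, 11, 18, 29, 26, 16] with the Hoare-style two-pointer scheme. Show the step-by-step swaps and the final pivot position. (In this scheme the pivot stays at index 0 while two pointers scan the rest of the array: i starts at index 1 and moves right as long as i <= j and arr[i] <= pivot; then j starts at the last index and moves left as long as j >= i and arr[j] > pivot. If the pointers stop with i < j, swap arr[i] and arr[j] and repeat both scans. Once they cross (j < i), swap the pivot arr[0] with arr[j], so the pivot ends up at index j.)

Hoare-style two-pointer partition with pivot = 6:

Initial array: [6, 23, 11, 18, 29, 26, 16]

Pointers start at i = 1, j = 6.
i ends at 1, j ends at 0: the pointers have crossed (j < i), so scanning stops.

j = 0, so swapping arr[0] with arr[j] leaves the pivot at position 0: [6, 23, 11, 18, 29, 26, 16]
Pivot position: 0

After partitioning with pivot 6, the array becomes [6, 23, 11, 18, 29, 26, 16]. The pivot is placed at index 0. All elements to the left of the pivot are <= 6, and all elements to the right are > 6.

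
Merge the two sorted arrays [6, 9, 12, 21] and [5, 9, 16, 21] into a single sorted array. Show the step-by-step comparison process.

Merging process:

Compare 6 vs 5: take 5 from right. Merged: [5]
Compare 6 vs 9: take 6 from left. Merged: [5, 6]
Compare 9 vs 9: take 9 from left. Merged: [5, 6, 9]
Compare 12 vs 9: take 9 from right. Merged: [5, 6, 9, 9]
Compare 12 vs 16: take 12 from left. Merged: [5, 6, 9, 9, 12]
Compare 21 vs 16: take 16 from right. Merged: [5, 6, 9, 9, 12, 16]
Compare 21 vs 21: take 21 from left. Merged: [5, 6, 9, 9, 12, 16, 21]
Append remaining from right: [21]. Merged: [5, 6, 9, 9, 12, 16, 21, 21]

Final merged array: [5, 6, 9, 9, 12, 16, 21, 21]
Total comparisons: 7

The merged array is [5, 6, 9, 9, 12, 16, 21, 21], requiring 7 comparisons. The merge step runs in O(n) time where n is the total number of elements.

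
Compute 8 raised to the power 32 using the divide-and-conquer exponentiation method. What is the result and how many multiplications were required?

Computing 8^32 by squaring (build up from 8^1; each line after the first costs one multiplication):

8^1 = 8
8^2 = (8^1)^2 = 8^2 = 64
8^4 = (8^2)^2 = 64^2 = 4096
8^8 = (8^4)^2 = 4096^2 = 16777216
8^16 = (8^8)^2 = 16777216^2 = 281474976710656
8^32 = (8^16)^2 = 281474976710656^2 = 79228162514264337593543950336

Result: 79228162514264337593543950336
Multiplications needed: 5 (5 lines after 8^1)

8^32 = 79228162514264337593543950336. Using exponentiation by squaring, this requires 5 multiplications. The key idea: if the exponent is even, square the half-power; if odd, multiply by the base once.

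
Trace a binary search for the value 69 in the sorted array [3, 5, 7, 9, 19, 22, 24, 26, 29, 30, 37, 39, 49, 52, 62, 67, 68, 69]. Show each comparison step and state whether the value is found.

Binary search for 69 in [3, 5, 7, 9, 19, 22, 24, 26, 29, 30, 37, 39, 49, 52, 62, 67, 68, 69]:

lo=0, hi=17, mid=8, arr[mid]=29 -> 29 < 69, search right half
lo=9, hi=17, mid=13, arr[mid]=52 -> 52 < 69, search right half
lo=14, hi=17, mid=15, arr[mid]=67 -> 67 < 69, search right half
lo=16, hi=17, mid=16, arr[mid]=68 -> 68 < 69, search right half
lo=17, hi=17, mid=17, arr[mid]=69 -> Found target at index 17!

Binary search finds 69 at index 17 after 5 comparisons. The search repeatedly halves the search space by comparing with the middle element.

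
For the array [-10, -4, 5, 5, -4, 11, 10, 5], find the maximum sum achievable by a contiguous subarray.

Using Kadane's algorithm on [-10, -4, 5, 5, -4, 11, 10, 5]:

Scanning through the array:
Position 1 (value -4): max_ending_here = -4, max_so_far = -4
Position 2 (value 5): max_ending_here = 5, max_so_far = 5
Position 3 (value 5): max_ending_here = 10, max_so_far = 10
Position 4 (value -4): max_ending_here = 6, max_so_far = 10
Position 5 (value 11): max_ending_here = 17, max_so_far = 17
Position 6 (value 10): max_ending_here = 27, max_so_far = 27
Position 7 (value 5): max_ending_here = 32, max_so_far = 32

Maximum subarray: [5, 5, -4, 11, 10, 5]
Maximum sum: 32

The maximum subarray is [5, 5, -4, 11, 10, 5] with sum 32. This subarray runs from index 2 to index 7.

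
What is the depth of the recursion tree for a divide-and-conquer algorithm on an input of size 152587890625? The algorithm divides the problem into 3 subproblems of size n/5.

For divide and conquer with division factor 5:

Problem sizes at each level:
Level 0: 152587890625
Level 1: 30517578125
Level 2: 6103515625
Level 3: 1220703125
Level 4: 244140625
Level 5: 48828125
Level 6: 9765625
Level 7: 1953125
Level 8: 390625
Level 9: 78125
Level 10: 15625
Level 11: 3125
Level 12: 625
Level 13: 125
Level 14: 25
Level 15: 5
Level 16: 1

The root is level 0 and the size-1 base case is level 16 (the tree spans levels 0 through 16, i.e. 17 levels counting the root), so the depth is the number of divisions: log_5(152587890625) = 16

The recursion tree depth is log_5(152587890625) = 16. At each level, the problem size is divided by 5, so it takes 16 divisions to reduce to a base case of size 1. The algorithm makes 3 recursive calls at each level.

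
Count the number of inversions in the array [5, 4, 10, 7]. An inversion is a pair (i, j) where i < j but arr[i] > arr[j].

Finding inversions in [5, 4, 10, 7]:

(0, 1): arr[0]=5 > arr[1]=4
(2, 3): arr[2]=10 > arr[3]=7

Total inversions: 2

The array has 2 inversion(s): (0,1), (2,3). Each pair (i,j) satisfies i < j and arr[i] > arr[j].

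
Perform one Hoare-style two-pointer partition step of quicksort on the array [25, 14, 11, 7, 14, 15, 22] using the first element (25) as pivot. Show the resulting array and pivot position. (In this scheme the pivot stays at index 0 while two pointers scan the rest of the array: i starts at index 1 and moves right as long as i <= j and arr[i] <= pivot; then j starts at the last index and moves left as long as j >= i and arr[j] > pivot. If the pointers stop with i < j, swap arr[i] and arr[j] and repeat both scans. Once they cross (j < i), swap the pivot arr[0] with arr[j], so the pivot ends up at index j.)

Hoare-style two-pointer partition with pivot = 25:

Initial array: [25, 14, 11, 7, 14, 15, 22]

Pointers start at i = 1, j = 6.
i ends at 7, j ends at 6: the pointers have crossed (j < i), so scanning stops.

Swap pivot arr[0] with arr[6] to place pivot at position 6: [22, 14, 11, 7, 14, 15, 25]
Pivot position: 6

After partitioning with pivot 25, the array becomes [22, 14, 11, 7, 14, 15, 25]. The pivot is placed at index 6. All elements to the left of the pivot are <= 25, and all elements to the right are > 25.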